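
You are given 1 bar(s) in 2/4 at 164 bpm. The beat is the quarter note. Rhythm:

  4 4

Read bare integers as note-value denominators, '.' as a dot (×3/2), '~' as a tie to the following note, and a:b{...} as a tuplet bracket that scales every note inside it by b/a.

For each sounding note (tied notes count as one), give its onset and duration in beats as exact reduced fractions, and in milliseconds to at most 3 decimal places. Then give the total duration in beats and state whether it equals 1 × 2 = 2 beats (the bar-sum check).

1) 0.0ms=0b +365.854ms=1b
2) 365.854ms=1b +365.854ms=1b
Σ=2b of 2 (164bpm 2/4) — PASS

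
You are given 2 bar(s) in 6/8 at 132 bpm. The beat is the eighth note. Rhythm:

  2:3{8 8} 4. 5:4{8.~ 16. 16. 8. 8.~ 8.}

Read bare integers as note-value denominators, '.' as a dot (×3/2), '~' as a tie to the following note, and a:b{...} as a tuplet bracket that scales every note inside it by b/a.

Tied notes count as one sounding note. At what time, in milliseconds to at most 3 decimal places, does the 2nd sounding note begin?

note 2 onset = 3/2b = 681.818ms

1. 0.0ms @ 0 + 681.818ms (3/2)
2. 681.818ms @ 3/2 + 681.818ms (3/2)
3. 1363.636ms @ 3 + 1363.636ms (3)
4. 2727.273ms @ 6 + 818.182ms (9/5)
5. 3545.455ms @ 39/5 + 272.727ms (3/5)
6. 3818.182ms @ 42/5 + 545.455ms (6/5)
7. 4363.636ms @ 48/5 + 1090.909ms (12/5)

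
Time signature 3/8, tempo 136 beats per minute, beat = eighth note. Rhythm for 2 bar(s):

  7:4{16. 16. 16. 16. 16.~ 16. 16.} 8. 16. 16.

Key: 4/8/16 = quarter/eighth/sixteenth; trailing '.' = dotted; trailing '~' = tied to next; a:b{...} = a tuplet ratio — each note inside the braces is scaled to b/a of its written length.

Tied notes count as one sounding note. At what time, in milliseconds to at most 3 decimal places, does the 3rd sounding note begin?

1. 0.0ms @ 0 + 189.076ms (3/7)
2. 189.076ms @ 3/7 + 189.076ms (3/7)
3. 378.151ms @ 6/7 + 189.076ms (3/7)
4. 567.227ms @ 9/7 + 189.076ms (3/7)
5. 756.303ms @ 12/7 + 378.151ms (6/7)
6. 1134.454ms @ 18/7 + 189.076ms (3/7)
7. 1323.529ms @ 3 + 661.765ms (3/2)
8. 1985.294ms @ 9/2 + 330.882ms (3/4)
9. 2316.176ms @ 21/4 + 330.882ms (3/4)

note 3 onset = 6/7b = 378.151ms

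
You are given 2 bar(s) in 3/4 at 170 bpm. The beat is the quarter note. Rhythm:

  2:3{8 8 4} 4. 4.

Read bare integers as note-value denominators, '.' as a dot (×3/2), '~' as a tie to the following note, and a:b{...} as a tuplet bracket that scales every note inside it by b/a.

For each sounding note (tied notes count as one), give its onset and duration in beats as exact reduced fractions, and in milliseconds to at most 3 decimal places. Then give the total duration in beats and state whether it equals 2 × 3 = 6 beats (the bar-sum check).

1) 0.0ms=0b +264.706ms=3/4b
2) 264.706ms=3/4b +264.706ms=3/4b
3) 529.412ms=3/2b +529.412ms=3/2b
4) 1058.824ms=3b +529.412ms=3/2b
5) 1588.235ms=9/2b +529.412ms=3/2b
Σ=6b of 6 (170bpm 3/4) — PASS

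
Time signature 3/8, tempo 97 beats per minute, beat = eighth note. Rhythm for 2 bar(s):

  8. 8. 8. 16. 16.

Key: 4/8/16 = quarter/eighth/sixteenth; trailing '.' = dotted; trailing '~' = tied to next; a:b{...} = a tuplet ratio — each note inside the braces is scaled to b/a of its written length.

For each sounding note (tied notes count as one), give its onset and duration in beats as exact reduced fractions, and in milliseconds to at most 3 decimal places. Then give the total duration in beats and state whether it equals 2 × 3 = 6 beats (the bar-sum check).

1) 0.0ms=0b +927.835ms=3/2b
2) 927.835ms=3/2b +927.835ms=3/2b
3) 1855.67ms=3b +927.835ms=3/2b
4) 2783.505ms=9/2b +463.918ms=3/4b
5) 3247.423ms=21/4b +463.918ms=3/4b
Σ=6b of 6 (97bpm 3/8) — PASS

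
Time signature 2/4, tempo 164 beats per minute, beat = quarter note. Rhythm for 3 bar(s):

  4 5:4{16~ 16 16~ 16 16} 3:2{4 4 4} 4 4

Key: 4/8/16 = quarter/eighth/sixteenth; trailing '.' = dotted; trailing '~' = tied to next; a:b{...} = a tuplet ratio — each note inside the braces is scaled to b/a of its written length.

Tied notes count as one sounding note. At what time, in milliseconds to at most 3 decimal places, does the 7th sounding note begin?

1. 0.0ms @ 0 + 365.854ms (1)
2. 365.854ms @ 1 + 146.341ms (2/5)
3. 512.195ms @ 7/5 + 146.341ms (2/5)
4. 658.537ms @ 9/5 + 73.171ms (1/5)
5. 731.707ms @ 2 + 243.902ms (2/3)
6. 975.61ms @ 8/3 + 243.902ms (2/3)
7. 1219.512ms @ 10/3 + 243.902ms (2/3)
8. 1463.415ms @ 4 + 365.854ms (1)
9. 1829.268ms @ 5 + 365.854ms (1)

note 7 onset = 10/3b = 1219.512ms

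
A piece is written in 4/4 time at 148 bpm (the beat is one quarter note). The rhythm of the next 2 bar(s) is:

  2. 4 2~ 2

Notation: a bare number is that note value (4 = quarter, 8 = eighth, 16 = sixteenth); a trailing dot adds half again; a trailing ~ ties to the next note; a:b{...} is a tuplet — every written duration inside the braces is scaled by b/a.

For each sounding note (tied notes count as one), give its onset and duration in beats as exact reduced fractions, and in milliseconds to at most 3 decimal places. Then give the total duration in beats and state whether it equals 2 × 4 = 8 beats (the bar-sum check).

1) 0.0ms=0b +1216.216ms=3b
2) 1216.216ms=3b +405.405ms=1b
3) 1621.622ms=4b +1621.622ms=4b
Σ=8b of 8 (148bpm 4/4) — PASS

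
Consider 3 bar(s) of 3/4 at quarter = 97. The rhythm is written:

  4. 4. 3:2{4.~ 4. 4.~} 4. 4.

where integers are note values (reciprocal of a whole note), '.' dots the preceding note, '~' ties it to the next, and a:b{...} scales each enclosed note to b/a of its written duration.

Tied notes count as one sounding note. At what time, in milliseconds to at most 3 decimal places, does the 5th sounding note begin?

1. 0.0ms @ 0 + 927.835ms (3/2)
2. 927.835ms @ 3/2 + 927.835ms (3/2)
3. 1855.67ms @ 3 + 1237.113ms (2)
4. 3092.784ms @ 5 + 1546.392ms (5/2)
5. 4639.175ms @ 15/2 + 927.835ms (3/2)

note 5 onset = 15/2b = 4639.175ms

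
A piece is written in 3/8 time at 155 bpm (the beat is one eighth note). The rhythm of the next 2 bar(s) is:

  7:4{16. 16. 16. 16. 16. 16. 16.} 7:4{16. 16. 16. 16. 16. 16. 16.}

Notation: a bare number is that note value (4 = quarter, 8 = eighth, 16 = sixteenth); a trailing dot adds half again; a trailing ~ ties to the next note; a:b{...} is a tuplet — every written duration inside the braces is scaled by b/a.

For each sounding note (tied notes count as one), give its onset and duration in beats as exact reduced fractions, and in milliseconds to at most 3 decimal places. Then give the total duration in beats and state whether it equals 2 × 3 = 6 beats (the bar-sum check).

1) 0.0ms=0b +165.899ms=3/7b
2) 165.899ms=3/7b +165.899ms=3/7b
3) 331.797ms=6/7b +165.899ms=3/7b
4) 497.696ms=9/7b +165.899ms=3/7b
5) 663.594ms=12/7b +165.899ms=3/7b
6) 829.493ms=15/7b +165.899ms=3/7b
7) 995.392ms=18/7b +165.899ms=3/7b
8) 1161.29ms=3b +165.899ms=3/7b
9) 1327.189ms=24/7b +165.899ms=3/7b
10) 1493.088ms=27/7b +165.899ms=3/7b
11) 1658.986ms=30/7b +165.899ms=3/7b
12) 1824.885ms=33/7b +165.899ms=3/7b
13) 1990.783ms=36/7b +165.899ms=3/7b
14) 2156.682ms=39/7b +165.899ms=3/7b
Σ=6b of 6 (155bpm 3/8) — PASS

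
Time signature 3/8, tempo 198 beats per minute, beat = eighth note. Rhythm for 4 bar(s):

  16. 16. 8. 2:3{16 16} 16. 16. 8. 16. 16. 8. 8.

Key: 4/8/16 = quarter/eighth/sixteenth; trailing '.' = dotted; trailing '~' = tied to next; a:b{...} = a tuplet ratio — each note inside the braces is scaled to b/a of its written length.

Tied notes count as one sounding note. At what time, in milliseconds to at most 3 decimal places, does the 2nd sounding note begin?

note 2 onset = 3/4b = 227.273ms

1. 0.0ms @ 0 + 227.273ms (3/4)
2. 227.273ms @ 3/4 + 227.273ms (3/4)
3. 454.545ms @ 3/2 + 454.545ms (3/2)
4. 909.091ms @ 3 + 227.273ms (3/4)
5. 1136.364ms @ 15/4 + 227.273ms (3/4)
6. 1363.636ms @ 9/2 + 227.273ms (3/4)
7. 1590.909ms @ 21/4 + 227.273ms (3/4)
8. 1818.182ms @ 6 + 454.545ms (3/2)
9. 2272.727ms @ 15/2 + 227.273ms (3/4)
10. 2500.0ms @ 33/4 + 227.273ms (3/4)
11. 2727.273ms @ 9 + 454.545ms (3/2)
12. 3181.818ms @ 21/2 + 454.545ms (3/2)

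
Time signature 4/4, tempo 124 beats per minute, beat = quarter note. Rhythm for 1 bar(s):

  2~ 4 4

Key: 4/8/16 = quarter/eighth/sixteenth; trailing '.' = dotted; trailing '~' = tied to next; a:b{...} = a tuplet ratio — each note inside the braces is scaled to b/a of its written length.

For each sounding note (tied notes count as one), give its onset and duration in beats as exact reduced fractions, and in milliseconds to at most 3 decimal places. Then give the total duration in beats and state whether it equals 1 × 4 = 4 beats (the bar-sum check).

1) 0.0ms=0b +1451.613ms=3b
2) 1451.613ms=3b +483.871ms=1b
Σ=4b of 4 (124bpm 4/4) — PASS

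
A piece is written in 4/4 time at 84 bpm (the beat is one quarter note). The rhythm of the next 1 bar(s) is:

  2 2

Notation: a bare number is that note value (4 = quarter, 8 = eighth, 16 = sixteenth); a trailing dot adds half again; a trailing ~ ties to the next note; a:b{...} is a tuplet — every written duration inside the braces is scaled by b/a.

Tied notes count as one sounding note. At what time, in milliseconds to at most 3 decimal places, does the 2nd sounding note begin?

note 2 onset = 2b = 1428.571ms

1. 0.0ms @ 0 + 1428.571ms (2)
2. 1428.571ms @ 2 + 1428.571ms (2)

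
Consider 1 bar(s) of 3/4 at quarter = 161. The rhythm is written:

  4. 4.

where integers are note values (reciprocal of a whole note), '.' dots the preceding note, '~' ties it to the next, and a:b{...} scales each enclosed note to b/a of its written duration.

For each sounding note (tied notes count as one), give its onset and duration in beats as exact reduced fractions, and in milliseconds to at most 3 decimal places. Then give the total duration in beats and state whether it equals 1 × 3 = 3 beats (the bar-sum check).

1) 0.0ms=0b +559.006ms=3/2b
2) 559.006ms=3/2b +559.006ms=3/2b
Σ=3b of 3 (161bpm 3/4) — PASS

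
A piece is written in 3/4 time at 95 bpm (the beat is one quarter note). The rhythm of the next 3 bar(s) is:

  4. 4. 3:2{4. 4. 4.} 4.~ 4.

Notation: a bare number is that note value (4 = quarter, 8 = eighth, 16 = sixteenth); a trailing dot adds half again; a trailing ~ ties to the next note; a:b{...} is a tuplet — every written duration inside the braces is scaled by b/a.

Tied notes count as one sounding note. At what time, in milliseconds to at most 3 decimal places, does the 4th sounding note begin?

1. 0.0ms @ 0 + 947.368ms (3/2)
2. 947.368ms @ 3/2 + 947.368ms (3/2)
3. 1894.737ms @ 3 + 631.579ms (1)
4. 2526.316ms @ 4 + 631.579ms (1)
5. 3157.895ms @ 5 + 631.579ms (1)
6. 3789.474ms @ 6 + 1894.737ms (3)

note 4 onset = 4b = 2526.316ms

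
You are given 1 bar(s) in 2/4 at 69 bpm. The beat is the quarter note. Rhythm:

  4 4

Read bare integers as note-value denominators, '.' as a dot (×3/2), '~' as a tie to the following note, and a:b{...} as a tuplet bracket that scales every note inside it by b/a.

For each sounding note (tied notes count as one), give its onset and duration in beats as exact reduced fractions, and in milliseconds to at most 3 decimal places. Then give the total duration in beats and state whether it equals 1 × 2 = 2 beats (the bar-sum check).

1) 0.0ms=0b +869.565ms=1b
2) 869.565ms=1b +869.565ms=1b
Σ=2b of 2 (69bpm 2/4) — PASS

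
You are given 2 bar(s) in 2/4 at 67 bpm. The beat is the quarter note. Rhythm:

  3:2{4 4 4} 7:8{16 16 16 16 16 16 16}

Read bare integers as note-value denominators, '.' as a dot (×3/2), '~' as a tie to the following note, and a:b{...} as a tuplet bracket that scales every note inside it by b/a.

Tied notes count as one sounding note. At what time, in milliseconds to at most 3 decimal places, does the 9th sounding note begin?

note 9 onset = 24/7b = 3070.362ms

1. 0.0ms @ 0 + 597.015ms (2/3)
2. 597.015ms @ 2/3 + 597.015ms (2/3)
3. 1194.03ms @ 4/3 + 597.015ms (2/3)
4. 1791.045ms @ 2 + 255.864ms (2/7)
5. 2046.908ms @ 16/7 + 255.864ms (2/7)
6. 2302.772ms @ 18/7 + 255.864ms (2/7)
7. 2558.635ms @ 20/7 + 255.864ms (2/7)
8. 2814.499ms @ 22/7 + 255.864ms (2/7)
9. 3070.362ms @ 24/7 + 255.864ms (2/7)
10. 3326.226ms @ 26/7 + 255.864ms (2/7)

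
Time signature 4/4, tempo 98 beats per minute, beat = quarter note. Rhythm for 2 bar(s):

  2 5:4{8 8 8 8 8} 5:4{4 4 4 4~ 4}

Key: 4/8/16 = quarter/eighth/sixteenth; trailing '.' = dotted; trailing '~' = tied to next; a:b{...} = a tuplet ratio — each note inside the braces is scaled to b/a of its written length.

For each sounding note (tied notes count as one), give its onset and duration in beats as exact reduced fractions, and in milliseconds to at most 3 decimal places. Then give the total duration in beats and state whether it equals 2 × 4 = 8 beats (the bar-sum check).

1) 0.0ms=0b +1224.49ms=2b
2) 1224.49ms=2b +244.898ms=2/5b
3) 1469.388ms=12/5b +244.898ms=2/5b
4) 1714.286ms=14/5b +244.898ms=2/5b
5) 1959.184ms=16/5b +244.898ms=2/5b
6) 2204.082ms=18/5b +244.898ms=2/5b
7) 2448.98ms=4b +489.796ms=4/5b
8) 2938.776ms=24/5b +489.796ms=4/5b
9) 3428.571ms=28/5b +489.796ms=4/5b
10) 3918.367ms=32/5b +979.592ms=8/5b
Σ=8b of 8 (98bpm 4/4) — PASS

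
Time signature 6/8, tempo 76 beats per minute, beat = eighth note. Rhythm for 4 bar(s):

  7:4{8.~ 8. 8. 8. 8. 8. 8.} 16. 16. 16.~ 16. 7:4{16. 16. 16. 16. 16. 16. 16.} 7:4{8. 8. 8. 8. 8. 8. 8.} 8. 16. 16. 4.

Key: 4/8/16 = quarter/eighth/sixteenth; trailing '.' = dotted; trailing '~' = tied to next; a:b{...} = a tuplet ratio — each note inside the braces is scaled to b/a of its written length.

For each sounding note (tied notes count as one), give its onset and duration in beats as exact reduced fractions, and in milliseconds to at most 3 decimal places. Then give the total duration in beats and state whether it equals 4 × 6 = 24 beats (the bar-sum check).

1) 0.0ms=0b +1353.383ms=12/7b
2) 1353.383ms=12/7b +676.692ms=6/7b
3) 2030.075ms=18/7b +676.692ms=6/7b
4) 2706.767ms=24/7b +676.692ms=6/7b
5) 3383.459ms=30/7b +676.692ms=6/7b
6) 4060.15ms=36/7b +676.692ms=6/7b
7) 4736.842ms=6b +592.105ms=3/4b
8) 5328.947ms=27/4b +592.105ms=3/4b
9) 5921.053ms=15/2b +1184.211ms=3/2b
10) 7105.263ms=9b +338.346ms=3/7b
11) 7443.609ms=66/7b +338.346ms=3/7b
12) 7781.955ms=69/7b +338.346ms=3/7b
13) 8120.301ms=72/7b +338.346ms=3/7b
14) 8458.647ms=75/7b +338.346ms=3/7b
15) 8796.992ms=78/7b +338.346ms=3/7b
16) 9135.338ms=81/7b +338.346ms=3/7b
17) 9473.684ms=12b +676.692ms=6/7b
18) 10150.376ms=90/7b +676.692ms=6/7b
19) 10827.068ms=96/7b +676.692ms=6/7b
20) 11503.759ms=102/7b +676.692ms=6/7b
21) 12180.451ms=108/7b +676.692ms=6/7b
22) 12857.143ms=114/7b +676.692ms=6/7b
23) 13533.835ms=120/7b +676.692ms=6/7b
24) 14210.526ms=18b +1184.211ms=3/2b
25) 15394.737ms=39/2b +592.105ms=3/4b
26) 15986.842ms=81/4b +592.105ms=3/4b
27) 16578.947ms=21b +2368.421ms=3b
Σ=24b of 24 (76bpm 6/8) — PASS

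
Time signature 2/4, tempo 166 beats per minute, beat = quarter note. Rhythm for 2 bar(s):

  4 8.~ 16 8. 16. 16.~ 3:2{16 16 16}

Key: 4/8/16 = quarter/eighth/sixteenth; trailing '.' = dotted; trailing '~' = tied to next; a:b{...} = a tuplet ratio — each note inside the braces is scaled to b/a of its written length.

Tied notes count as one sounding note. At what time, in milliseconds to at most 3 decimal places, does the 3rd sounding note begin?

1. 0.0ms @ 0 + 361.446ms (1)
2. 361.446ms @ 1 + 361.446ms (1)
3. 722.892ms @ 2 + 271.084ms (3/4)
4. 993.976ms @ 11/4 + 135.542ms (3/8)
5. 1129.518ms @ 25/8 + 195.783ms (13/24)
6. 1325.301ms @ 11/3 + 60.241ms (1/6)
7. 1385.542ms @ 23/6 + 60.241ms (1/6)

note 3 onset = 2b = 722.892ms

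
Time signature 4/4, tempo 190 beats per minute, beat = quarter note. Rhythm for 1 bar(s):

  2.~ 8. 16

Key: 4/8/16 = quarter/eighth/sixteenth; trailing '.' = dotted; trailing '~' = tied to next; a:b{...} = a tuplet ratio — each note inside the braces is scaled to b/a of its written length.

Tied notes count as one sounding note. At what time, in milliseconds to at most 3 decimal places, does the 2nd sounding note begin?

1. 0.0ms @ 0 + 1184.211ms (15/4)
2. 1184.211ms @ 15/4 + 78.947ms (1/4)

note 2 onset = 15/4b = 1184.211ms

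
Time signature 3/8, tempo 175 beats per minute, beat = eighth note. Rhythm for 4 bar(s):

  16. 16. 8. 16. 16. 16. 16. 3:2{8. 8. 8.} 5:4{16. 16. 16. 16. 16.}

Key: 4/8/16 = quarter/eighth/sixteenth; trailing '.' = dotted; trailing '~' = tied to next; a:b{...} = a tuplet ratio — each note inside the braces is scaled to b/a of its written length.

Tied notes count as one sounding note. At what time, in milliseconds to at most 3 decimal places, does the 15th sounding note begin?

note 15 onset = 57/5b = 3908.571ms

1. 0.0ms @ 0 + 257.143ms (3/4)
2. 257.143ms @ 3/4 + 257.143ms (3/4)
3. 514.286ms @ 3/2 + 514.286ms (3/2)
4. 1028.571ms @ 3 + 257.143ms (3/4)
5. 1285.714ms @ 15/4 + 257.143ms (3/4)
6. 1542.857ms @ 9/2 + 257.143ms (3/4)
7. 1800.0ms @ 21/4 + 257.143ms (3/4)
8. 2057.143ms @ 6 + 342.857ms (1)
9. 2400.0ms @ 7 + 342.857ms (1)
10. 2742.857ms @ 8 + 342.857ms (1)
11. 3085.714ms @ 9 + 205.714ms (3/5)
12. 3291.429ms @ 48/5 + 205.714ms (3/5)
13. 3497.143ms @ 51/5 + 205.714ms (3/5)
14. 3702.857ms @ 54/5 + 205.714ms (3/5)
15. 3908.571ms @ 57/5 + 205.714ms (3/5)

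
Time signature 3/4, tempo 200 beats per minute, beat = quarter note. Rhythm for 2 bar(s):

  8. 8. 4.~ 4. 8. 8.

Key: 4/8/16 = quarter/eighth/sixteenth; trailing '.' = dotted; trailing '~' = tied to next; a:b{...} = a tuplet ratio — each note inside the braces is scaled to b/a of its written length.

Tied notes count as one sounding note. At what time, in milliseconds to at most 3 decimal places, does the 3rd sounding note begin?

1. 0.0ms @ 0 + 225.0ms (3/4)
2. 225.0ms @ 3/4 + 225.0ms (3/4)
3. 450.0ms @ 3/2 + 900.0ms (3)
4. 1350.0ms @ 9/2 + 225.0ms (3/4)
5. 1575.0ms @ 21/4 + 225.0ms (3/4)

note 3 onset = 3/2b = 450.0ms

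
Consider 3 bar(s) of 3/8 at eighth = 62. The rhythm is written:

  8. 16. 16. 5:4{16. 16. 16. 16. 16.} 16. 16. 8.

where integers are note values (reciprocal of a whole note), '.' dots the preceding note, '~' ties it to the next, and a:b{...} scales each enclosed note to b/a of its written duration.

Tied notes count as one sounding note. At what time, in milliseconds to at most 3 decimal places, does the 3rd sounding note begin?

1. 0.0ms @ 0 + 1451.613ms (3/2)
2. 1451.613ms @ 3/2 + 725.806ms (3/4)
3. 2177.419ms @ 9/4 + 725.806ms (3/4)
4. 2903.226ms @ 3 + 580.645ms (3/5)
5. 3483.871ms @ 18/5 + 580.645ms (3/5)
6. 4064.516ms @ 21/5 + 580.645ms (3/5)
7. 4645.161ms @ 24/5 + 580.645ms (3/5)
8. 5225.806ms @ 27/5 + 580.645ms (3/5)
9. 5806.452ms @ 6 + 725.806ms (3/4)
10. 6532.258ms @ 27/4 + 725.806ms (3/4)
11. 7258.065ms @ 15/2 + 1451.613ms (3/2)

note 3 onset = 9/4b = 2177.419ms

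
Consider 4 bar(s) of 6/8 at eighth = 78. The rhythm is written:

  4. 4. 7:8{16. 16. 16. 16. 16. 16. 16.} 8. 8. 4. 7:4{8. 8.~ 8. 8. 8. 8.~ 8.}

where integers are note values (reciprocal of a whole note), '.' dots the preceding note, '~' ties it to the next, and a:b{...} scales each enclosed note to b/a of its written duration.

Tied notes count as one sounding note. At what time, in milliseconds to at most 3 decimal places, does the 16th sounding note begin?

1. 0.0ms @ 0 + 2307.692ms (3)
2. 2307.692ms @ 3 + 2307.692ms (3)
3. 4615.385ms @ 6 + 659.341ms (6/7)
4. 5274.725ms @ 48/7 + 659.341ms (6/7)
5. 5934.066ms @ 54/7 + 659.341ms (6/7)
6. 6593.407ms @ 60/7 + 659.341ms (6/7)
7. 7252.747ms @ 66/7 + 659.341ms (6/7)
8. 7912.088ms @ 72/7 + 659.341ms (6/7)
9. 8571.429ms @ 78/7 + 659.341ms (6/7)
10. 9230.769ms @ 12 + 1153.846ms (3/2)
11. 10384.615ms @ 27/2 + 1153.846ms (3/2)
12. 11538.462ms @ 15 + 2307.692ms (3)
13. 13846.154ms @ 18 + 659.341ms (6/7)
14. 14505.495ms @ 132/7 + 1318.681ms (12/7)
15. 15824.176ms @ 144/7 + 659.341ms (6/7)
16. 16483.516ms @ 150/7 + 659.341ms (6/7)
17. 17142.857ms @ 156/7 + 1318.681ms (12/7)

note 16 onset = 150/7b = 16483.516ms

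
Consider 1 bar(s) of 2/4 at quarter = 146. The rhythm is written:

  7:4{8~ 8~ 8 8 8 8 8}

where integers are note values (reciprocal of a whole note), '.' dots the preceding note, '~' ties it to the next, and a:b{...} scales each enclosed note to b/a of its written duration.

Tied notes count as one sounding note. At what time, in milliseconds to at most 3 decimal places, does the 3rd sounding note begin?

note 3 onset = 8/7b = 469.667ms

1. 0.0ms @ 0 + 352.25ms (6/7)
2. 352.25ms @ 6/7 + 117.417ms (2/7)
3. 469.667ms @ 8/7 + 117.417ms (2/7)
4. 587.084ms @ 10/7 + 117.417ms (2/7)
5. 704.501ms @ 12/7 + 117.417ms (2/7)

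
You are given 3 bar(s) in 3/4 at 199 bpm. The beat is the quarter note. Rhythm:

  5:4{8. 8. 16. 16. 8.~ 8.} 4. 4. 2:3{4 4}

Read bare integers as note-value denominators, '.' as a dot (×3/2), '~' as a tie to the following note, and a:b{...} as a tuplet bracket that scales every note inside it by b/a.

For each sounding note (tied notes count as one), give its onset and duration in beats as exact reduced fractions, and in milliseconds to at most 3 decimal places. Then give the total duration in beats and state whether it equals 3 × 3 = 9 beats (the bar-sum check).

1) 0.0ms=0b +180.905ms=3/5b
2) 180.905ms=3/5b +180.905ms=3/5b
3) 361.809ms=6/5b +90.452ms=3/10b
4) 452.261ms=3/2b +90.452ms=3/10b
5) 542.714ms=9/5b +361.809ms=6/5b
6) 904.523ms=3b +452.261ms=3/2b
7) 1356.784ms=9/2b +452.261ms=3/2b
8) 1809.045ms=6b +452.261ms=3/2b
9) 2261.307ms=15/2b +452.261ms=3/2b
Σ=9b of 9 (199bpm 3/4) — PASS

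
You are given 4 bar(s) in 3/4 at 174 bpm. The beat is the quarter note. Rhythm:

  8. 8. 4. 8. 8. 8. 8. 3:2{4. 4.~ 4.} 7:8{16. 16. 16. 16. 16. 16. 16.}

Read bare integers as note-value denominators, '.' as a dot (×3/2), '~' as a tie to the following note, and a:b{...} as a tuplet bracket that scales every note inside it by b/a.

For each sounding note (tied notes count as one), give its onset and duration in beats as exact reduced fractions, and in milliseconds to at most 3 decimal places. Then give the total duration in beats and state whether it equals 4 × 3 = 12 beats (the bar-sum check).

1) 0.0ms=0b +258.621ms=3/4b
2) 258.621ms=3/4b +258.621ms=3/4b
3) 517.241ms=3/2b +517.241ms=3/2b
4) 1034.483ms=3b +258.621ms=3/4b
5) 1293.103ms=15/4b +258.621ms=3/4b
6) 1551.724ms=9/2b +258.621ms=3/4b
7) 1810.345ms=21/4b +258.621ms=3/4b
8) 2068.966ms=6b +344.828ms=1b
9) 2413.793ms=7b +689.655ms=2b
10) 3103.448ms=9b +147.783ms=3/7b
11) 3251.232ms=66/7b +147.783ms=3/7b
12) 3399.015ms=69/7b +147.783ms=3/7b
13) 3546.798ms=72/7b +147.783ms=3/7b
14) 3694.581ms=75/7b +147.783ms=3/7b
15) 3842.365ms=78/7b +147.783ms=3/7b
16) 3990.148ms=81/7b +147.783ms=3/7b
Σ=12b of 12 (174bpm 3/4) — PASS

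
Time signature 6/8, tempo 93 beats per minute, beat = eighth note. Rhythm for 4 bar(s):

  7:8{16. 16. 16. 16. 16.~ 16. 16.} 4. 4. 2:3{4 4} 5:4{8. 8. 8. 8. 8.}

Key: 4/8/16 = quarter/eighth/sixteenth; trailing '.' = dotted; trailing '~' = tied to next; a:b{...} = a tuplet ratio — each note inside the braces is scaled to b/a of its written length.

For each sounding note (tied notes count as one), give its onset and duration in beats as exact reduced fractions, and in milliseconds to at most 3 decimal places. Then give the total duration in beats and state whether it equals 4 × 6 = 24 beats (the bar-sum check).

1) 0.0ms=0b +552.995ms=6/7b
2) 552.995ms=6/7b +552.995ms=6/7b
3) 1105.991ms=12/7b +552.995ms=6/7b
4) 1658.986ms=18/7b +552.995ms=6/7b
5) 2211.982ms=24/7b +1105.991ms=12/7b
6) 3317.972ms=36/7b +552.995ms=6/7b
7) 3870.968ms=6b +1935.484ms=3b
8) 5806.452ms=9b +1935.484ms=3b
9) 7741.935ms=12b +1935.484ms=3b
10) 9677.419ms=15b +1935.484ms=3b
11) 11612.903ms=18b +774.194ms=6/5b
12) 12387.097ms=96/5b +774.194ms=6/5b
13) 13161.29ms=102/5b +774.194ms=6/5b
14) 13935.484ms=108/5b +774.194ms=6/5b
15) 14709.677ms=114/5b +774.194ms=6/5b
Σ=24b of 24 (93bpm 6/8) — PASS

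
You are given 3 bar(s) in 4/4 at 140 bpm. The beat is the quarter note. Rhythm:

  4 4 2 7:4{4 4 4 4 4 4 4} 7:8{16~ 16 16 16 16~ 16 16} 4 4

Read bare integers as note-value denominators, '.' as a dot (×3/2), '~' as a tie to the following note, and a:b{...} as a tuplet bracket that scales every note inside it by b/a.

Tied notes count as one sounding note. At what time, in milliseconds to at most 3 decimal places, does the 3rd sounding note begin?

1. 0.0ms @ 0 + 428.571ms (1)
2. 428.571ms @ 1 + 428.571ms (1)
3. 857.143ms @ 2 + 857.143ms (2)
4. 1714.286ms @ 4 + 244.898ms (4/7)
5. 1959.184ms @ 32/7 + 244.898ms (4/7)
6. 2204.082ms @ 36/7 + 244.898ms (4/7)
7. 2448.98ms @ 40/7 + 244.898ms (4/7)
8. 2693.878ms @ 44/7 + 244.898ms (4/7)
9. 2938.776ms @ 48/7 + 244.898ms (4/7)
10. 3183.673ms @ 52/7 + 244.898ms (4/7)
11. 3428.571ms @ 8 + 244.898ms (4/7)
12. 3673.469ms @ 60/7 + 122.449ms (2/7)
13. 3795.918ms @ 62/7 + 122.449ms (2/7)
14. 3918.367ms @ 64/7 + 244.898ms (4/7)
15. 4163.265ms @ 68/7 + 122.449ms (2/7)
16. 4285.714ms @ 10 + 428.571ms (1)
17. 4714.286ms @ 11 + 428.571ms (1)

note 3 onset = 2b = 857.143ms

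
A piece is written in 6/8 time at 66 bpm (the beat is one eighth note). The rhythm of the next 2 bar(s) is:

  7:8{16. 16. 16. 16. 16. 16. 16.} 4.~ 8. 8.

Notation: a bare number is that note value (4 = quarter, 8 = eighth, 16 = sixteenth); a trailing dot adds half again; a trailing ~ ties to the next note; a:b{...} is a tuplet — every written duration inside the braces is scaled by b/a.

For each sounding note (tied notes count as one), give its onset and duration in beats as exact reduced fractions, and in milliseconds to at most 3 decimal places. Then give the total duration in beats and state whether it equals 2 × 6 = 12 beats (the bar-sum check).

1) 0.0ms=0b +779.221ms=6/7b
2) 779.221ms=6/7b +779.221ms=6/7b
3) 1558.442ms=12/7b +779.221ms=6/7b
4) 2337.662ms=18/7b +779.221ms=6/7b
5) 3116.883ms=24/7b +779.221ms=6/7b
6) 3896.104ms=30/7b +779.221ms=6/7b
7) 4675.325ms=36/7b +779.221ms=6/7b
8) 5454.545ms=6b +4090.909ms=9/2b
9) 9545.455ms=21/2b +1363.636ms=3/2b
Σ=12b of 12 (66bpm 6/8) — PASS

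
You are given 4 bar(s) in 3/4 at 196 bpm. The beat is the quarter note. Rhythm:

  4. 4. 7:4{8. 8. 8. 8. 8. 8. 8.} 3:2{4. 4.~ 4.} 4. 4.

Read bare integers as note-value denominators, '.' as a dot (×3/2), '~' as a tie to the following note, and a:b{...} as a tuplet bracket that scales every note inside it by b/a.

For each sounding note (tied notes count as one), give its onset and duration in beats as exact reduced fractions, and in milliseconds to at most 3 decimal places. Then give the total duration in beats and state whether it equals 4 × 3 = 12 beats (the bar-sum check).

1) 0.0ms=0b +459.184ms=3/2b
2) 459.184ms=3/2b +459.184ms=3/2b
3) 918.367ms=3b +131.195ms=3/7b
4) 1049.563ms=24/7b +131.195ms=3/7b
5) 1180.758ms=27/7b +131.195ms=3/7b
6) 1311.953ms=30/7b +131.195ms=3/7b
7) 1443.149ms=33/7b +131.195ms=3/7b
8) 1574.344ms=36/7b +131.195ms=3/7b
9) 1705.539ms=39/7b +131.195ms=3/7b
10) 1836.735ms=6b +306.122ms=1b
11) 2142.857ms=7b +612.245ms=2b
12) 2755.102ms=9b +459.184ms=3/2b
13) 3214.286ms=21/2b +459.184ms=3/2b
Σ=12b of 12 (196bpm 3/4) — PASS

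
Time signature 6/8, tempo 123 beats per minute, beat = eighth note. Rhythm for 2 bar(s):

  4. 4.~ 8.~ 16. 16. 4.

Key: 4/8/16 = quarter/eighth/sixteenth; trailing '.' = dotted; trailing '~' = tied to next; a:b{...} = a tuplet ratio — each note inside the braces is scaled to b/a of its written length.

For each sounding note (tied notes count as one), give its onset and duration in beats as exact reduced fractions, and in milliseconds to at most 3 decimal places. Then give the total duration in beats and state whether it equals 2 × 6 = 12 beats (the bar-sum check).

1) 0.0ms=0b +1463.415ms=3b
2) 1463.415ms=3b +2560.976ms=21/4b
3) 4024.39ms=33/4b +365.854ms=3/4b
4) 4390.244ms=9b +1463.415ms=3b
Σ=12b of 12 (123bpm 6/8) — PASS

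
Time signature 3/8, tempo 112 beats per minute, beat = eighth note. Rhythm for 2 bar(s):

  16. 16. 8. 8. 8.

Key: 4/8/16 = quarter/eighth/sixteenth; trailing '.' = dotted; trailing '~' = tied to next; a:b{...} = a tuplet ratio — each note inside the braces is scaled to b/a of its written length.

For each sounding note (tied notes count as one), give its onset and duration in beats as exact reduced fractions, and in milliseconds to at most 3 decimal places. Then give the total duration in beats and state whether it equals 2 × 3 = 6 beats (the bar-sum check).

1) 0.0ms=0b +401.786ms=3/4b
2) 401.786ms=3/4b +401.786ms=3/4b
3) 803.571ms=3/2b +803.571ms=3/2b
4) 1607.143ms=3b +803.571ms=3/2b
5) 2410.714ms=9/2b +803.571ms=3/2b
Σ=6b of 6 (112bpm 3/8) — PASS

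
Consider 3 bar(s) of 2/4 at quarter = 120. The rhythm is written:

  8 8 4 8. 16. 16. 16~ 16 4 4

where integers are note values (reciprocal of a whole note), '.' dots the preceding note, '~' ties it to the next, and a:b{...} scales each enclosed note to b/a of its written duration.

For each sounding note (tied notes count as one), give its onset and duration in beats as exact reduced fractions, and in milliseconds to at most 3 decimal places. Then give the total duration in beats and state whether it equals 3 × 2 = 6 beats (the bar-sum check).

1) 0.0ms=0b +250.0ms=1/2b
2) 250.0ms=1/2b +250.0ms=1/2b
3) 500.0ms=1b +500.0ms=1b
4) 1000.0ms=2b +375.0ms=3/4b
5) 1375.0ms=11/4b +187.5ms=3/8b
6) 1562.5ms=25/8b +187.5ms=3/8b
7) 1750.0ms=7/2b +250.0ms=1/2b
8) 2000.0ms=4b +500.0ms=1b
9) 2500.0ms=5b +500.0ms=1b
Σ=6b of 6 (120bpm 2/4) — PASS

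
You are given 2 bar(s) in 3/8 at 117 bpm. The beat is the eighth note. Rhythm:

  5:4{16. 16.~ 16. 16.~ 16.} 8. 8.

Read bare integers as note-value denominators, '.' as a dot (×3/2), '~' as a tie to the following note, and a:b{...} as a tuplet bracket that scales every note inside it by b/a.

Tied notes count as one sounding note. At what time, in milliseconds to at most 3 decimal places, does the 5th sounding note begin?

1. 0.0ms @ 0 + 307.692ms (3/5)
2. 307.692ms @ 3/5 + 615.385ms (6/5)
3. 923.077ms @ 9/5 + 615.385ms (6/5)
4. 1538.462ms @ 3 + 769.231ms (3/2)
5. 2307.692ms @ 9/2 + 769.231ms (3/2)

note 5 onset = 9/2b = 2307.692ms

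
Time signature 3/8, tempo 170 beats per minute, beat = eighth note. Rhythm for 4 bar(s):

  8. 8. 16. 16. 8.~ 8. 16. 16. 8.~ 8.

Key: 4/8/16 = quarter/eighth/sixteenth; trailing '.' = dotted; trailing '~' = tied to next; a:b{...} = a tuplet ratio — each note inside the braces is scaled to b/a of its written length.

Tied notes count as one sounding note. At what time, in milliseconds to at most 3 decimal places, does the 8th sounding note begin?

note 8 onset = 9b = 3176.471ms

1. 0.0ms @ 0 + 529.412ms (3/2)
2. 529.412ms @ 3/2 + 529.412ms (3/2)
3. 1058.824ms @ 3 + 264.706ms (3/4)
4. 1323.529ms @ 15/4 + 264.706ms (3/4)
5. 1588.235ms @ 9/2 + 1058.824ms (3)
6. 2647.059ms @ 15/2 + 264.706ms (3/4)
7. 2911.765ms @ 33/4 + 264.706ms (3/4)
8. 3176.471ms @ 9 + 1058.824ms (3)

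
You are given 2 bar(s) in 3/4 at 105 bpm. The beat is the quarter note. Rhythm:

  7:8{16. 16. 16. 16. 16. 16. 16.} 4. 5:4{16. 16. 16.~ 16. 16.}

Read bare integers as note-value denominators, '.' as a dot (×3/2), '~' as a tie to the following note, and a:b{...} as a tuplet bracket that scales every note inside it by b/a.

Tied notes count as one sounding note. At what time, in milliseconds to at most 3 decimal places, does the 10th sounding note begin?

1. 0.0ms @ 0 + 244.898ms (3/7)
2. 244.898ms @ 3/7 + 244.898ms (3/7)
3. 489.796ms @ 6/7 + 244.898ms (3/7)
4. 734.694ms @ 9/7 + 244.898ms (3/7)
5. 979.592ms @ 12/7 + 244.898ms (3/7)
6. 1224.49ms @ 15/7 + 244.898ms (3/7)
7. 1469.388ms @ 18/7 + 244.898ms (3/7)
8. 1714.286ms @ 3 + 857.143ms (3/2)
9. 2571.429ms @ 9/2 + 171.429ms (3/10)
10. 2742.857ms @ 24/5 + 171.429ms (3/10)
11. 2914.286ms @ 51/10 + 342.857ms (3/5)
12. 3257.143ms @ 57/10 + 171.429ms (3/10)

note 10 onset = 24/5b = 2742.857ms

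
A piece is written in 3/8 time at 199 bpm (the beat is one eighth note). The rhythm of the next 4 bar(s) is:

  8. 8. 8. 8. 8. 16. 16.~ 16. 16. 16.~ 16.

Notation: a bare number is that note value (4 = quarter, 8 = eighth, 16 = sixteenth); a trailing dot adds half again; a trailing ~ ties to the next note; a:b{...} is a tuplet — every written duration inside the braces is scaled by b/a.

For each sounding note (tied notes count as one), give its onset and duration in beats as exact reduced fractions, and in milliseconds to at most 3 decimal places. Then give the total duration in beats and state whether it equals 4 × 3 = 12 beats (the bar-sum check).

1) 0.0ms=0b +452.261ms=3/2b
2) 452.261ms=3/2b +452.261ms=3/2b
3) 904.523ms=3b +452.261ms=3/2b
4) 1356.784ms=9/2b +452.261ms=3/2b
5) 1809.045ms=6b +452.261ms=3/2b
6) 2261.307ms=15/2b +226.131ms=3/4b
7) 2487.437ms=33/4b +452.261ms=3/2b
8) 2939.698ms=39/4b +226.131ms=3/4b
9) 3165.829ms=21/2b +452.261ms=3/2b
Σ=12b of 12 (199bpm 3/8) — PASS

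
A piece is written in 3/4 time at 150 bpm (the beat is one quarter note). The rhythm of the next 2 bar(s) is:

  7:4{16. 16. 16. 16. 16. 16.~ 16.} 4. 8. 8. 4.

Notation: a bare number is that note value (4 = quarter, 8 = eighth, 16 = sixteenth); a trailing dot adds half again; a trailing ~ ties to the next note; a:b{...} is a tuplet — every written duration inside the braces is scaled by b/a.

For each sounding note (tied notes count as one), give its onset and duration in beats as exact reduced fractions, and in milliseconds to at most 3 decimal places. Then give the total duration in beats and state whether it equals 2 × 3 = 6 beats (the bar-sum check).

1) 0.0ms=0b +85.714ms=3/14b
2) 85.714ms=3/14b +85.714ms=3/14b
3) 171.429ms=3/7b +85.714ms=3/14b
4) 257.143ms=9/14b +85.714ms=3/14b
5) 342.857ms=6/7b +85.714ms=3/14b
6) 428.571ms=15/14b +171.429ms=3/7b
7) 600.0ms=3/2b +600.0ms=3/2b
8) 1200.0ms=3b +300.0ms=3/4b
9) 1500.0ms=15/4b +300.0ms=3/4b
10) 1800.0ms=9/2b +600.0ms=3/2b
Σ=6b of 6 (150bpm 3/4) — PASS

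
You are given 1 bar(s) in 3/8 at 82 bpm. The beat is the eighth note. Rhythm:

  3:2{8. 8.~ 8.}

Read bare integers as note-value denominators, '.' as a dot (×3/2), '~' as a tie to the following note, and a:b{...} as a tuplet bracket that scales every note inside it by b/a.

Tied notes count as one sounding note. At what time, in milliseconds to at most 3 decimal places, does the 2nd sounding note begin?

1. 0.0ms @ 0 + 731.707ms (1)
2. 731.707ms @ 1 + 1463.415ms (2)

note 2 onset = 1b = 731.707ms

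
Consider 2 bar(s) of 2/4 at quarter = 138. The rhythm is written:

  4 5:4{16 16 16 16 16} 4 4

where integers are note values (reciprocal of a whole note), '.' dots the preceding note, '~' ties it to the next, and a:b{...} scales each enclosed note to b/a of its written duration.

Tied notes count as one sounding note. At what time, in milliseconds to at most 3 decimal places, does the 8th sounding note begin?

note 8 onset = 3b = 1304.348ms

1. 0.0ms @ 0 + 434.783ms (1)
2. 434.783ms @ 1 + 86.957ms (1/5)
3. 521.739ms @ 6/5 + 86.957ms (1/5)
4. 608.696ms @ 7/5 + 86.957ms (1/5)
5. 695.652ms @ 8/5 + 86.957ms (1/5)
6. 782.609ms @ 9/5 + 86.957ms (1/5)
7. 869.565ms @ 2 + 434.783ms (1)
8. 1304.348ms @ 3 + 434.783ms (1)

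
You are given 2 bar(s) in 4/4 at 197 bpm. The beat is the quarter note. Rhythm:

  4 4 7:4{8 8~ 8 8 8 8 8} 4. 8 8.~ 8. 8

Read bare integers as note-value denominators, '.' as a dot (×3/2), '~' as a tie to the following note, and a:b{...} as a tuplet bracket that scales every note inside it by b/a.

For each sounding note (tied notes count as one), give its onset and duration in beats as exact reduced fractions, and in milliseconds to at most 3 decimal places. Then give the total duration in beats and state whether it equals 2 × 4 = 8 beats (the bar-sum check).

1) 0.0ms=0b +304.569ms=1b
2) 304.569ms=1b +304.569ms=1b
3) 609.137ms=2b +87.02ms=2/7b
4) 696.157ms=16/7b +174.039ms=4/7b
5) 870.196ms=20/7b +87.02ms=2/7b
6) 957.215ms=22/7b +87.02ms=2/7b
7) 1044.235ms=24/7b +87.02ms=2/7b
8) 1131.255ms=26/7b +87.02ms=2/7b
9) 1218.274ms=4b +456.853ms=3/2b
10) 1675.127ms=11/2b +152.284ms=1/2b
11) 1827.411ms=6b +456.853ms=3/2b
12) 2284.264ms=15/2b +152.284ms=1/2b
Σ=8b of 8 (197bpm 4/4) — PASS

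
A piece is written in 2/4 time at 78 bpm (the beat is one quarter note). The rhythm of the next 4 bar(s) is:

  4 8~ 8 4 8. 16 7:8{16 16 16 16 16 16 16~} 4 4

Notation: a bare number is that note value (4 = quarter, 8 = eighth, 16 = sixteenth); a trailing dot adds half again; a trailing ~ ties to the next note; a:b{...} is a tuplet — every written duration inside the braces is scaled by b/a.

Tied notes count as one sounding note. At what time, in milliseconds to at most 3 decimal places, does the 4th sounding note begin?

note 4 onset = 3b = 2307.692ms

1. 0.0ms @ 0 + 769.231ms (1)
2. 769.231ms @ 1 + 769.231ms (1)
3. 1538.462ms @ 2 + 769.231ms (1)
4. 2307.692ms @ 3 + 576.923ms (3/4)
5. 2884.615ms @ 15/4 + 192.308ms (1/4)
6. 3076.923ms @ 4 + 219.78ms (2/7)
7. 3296.703ms @ 30/7 + 219.78ms (2/7)
8. 3516.484ms @ 32/7 + 219.78ms (2/7)
9. 3736.264ms @ 34/7 + 219.78ms (2/7)
10. 3956.044ms @ 36/7 + 219.78ms (2/7)
11. 4175.824ms @ 38/7 + 219.78ms (2/7)
12. 4395.604ms @ 40/7 + 989.011ms (9/7)
13. 5384.615ms @ 7 + 769.231ms (1)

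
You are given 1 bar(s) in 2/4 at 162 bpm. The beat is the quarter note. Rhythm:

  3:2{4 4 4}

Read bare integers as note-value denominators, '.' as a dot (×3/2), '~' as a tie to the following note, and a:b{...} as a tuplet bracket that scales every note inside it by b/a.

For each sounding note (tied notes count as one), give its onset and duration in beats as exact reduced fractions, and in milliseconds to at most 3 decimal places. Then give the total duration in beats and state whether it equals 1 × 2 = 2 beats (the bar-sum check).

1) 0.0ms=0b +246.914ms=2/3b
2) 246.914ms=2/3b +246.914ms=2/3b
3) 493.827ms=4/3b +246.914ms=2/3b
Σ=2b of 2 (162bpm 2/4) — PASS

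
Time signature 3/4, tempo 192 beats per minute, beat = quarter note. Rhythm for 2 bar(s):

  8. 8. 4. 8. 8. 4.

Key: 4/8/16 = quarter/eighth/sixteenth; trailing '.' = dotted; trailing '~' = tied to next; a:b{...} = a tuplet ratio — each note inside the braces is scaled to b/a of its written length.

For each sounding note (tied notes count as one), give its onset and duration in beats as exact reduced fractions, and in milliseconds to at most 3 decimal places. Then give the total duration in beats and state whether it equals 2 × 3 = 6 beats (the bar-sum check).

1) 0.0ms=0b +234.375ms=3/4b
2) 234.375ms=3/4b +234.375ms=3/4b
3) 468.75ms=3/2b +468.75ms=3/2b
4) 937.5ms=3b +234.375ms=3/4b
5) 1171.875ms=15/4b +234.375ms=3/4b
6) 1406.25ms=9/2b +468.75ms=3/2b
Σ=6b of 6 (192bpm 3/4) — PASS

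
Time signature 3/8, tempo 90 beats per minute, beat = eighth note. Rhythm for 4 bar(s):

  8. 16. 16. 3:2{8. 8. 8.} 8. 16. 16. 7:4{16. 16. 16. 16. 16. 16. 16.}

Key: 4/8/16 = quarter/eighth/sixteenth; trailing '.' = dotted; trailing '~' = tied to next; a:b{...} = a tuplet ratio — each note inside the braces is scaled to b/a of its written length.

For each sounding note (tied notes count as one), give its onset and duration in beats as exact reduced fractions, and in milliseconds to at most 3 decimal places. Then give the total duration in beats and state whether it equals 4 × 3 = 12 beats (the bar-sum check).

1) 0.0ms=0b +1000.0ms=3/2b
2) 1000.0ms=3/2b +500.0ms=3/4b
3) 1500.0ms=9/4b +500.0ms=3/4b
4) 2000.0ms=3b +666.667ms=1b
5) 2666.667ms=4b +666.667ms=1b
6) 3333.333ms=5b +666.667ms=1b
7) 4000.0ms=6b +1000.0ms=3/2b
8) 5000.0ms=15/2b +500.0ms=3/4b
9) 5500.0ms=33/4b +500.0ms=3/4b
10) 6000.0ms=9b +285.714ms=3/7b
11) 6285.714ms=66/7b +285.714ms=3/7b
12) 6571.429ms=69/7b +285.714ms=3/7b
13) 6857.143ms=72/7b +285.714ms=3/7b
14) 7142.857ms=75/7b +285.714ms=3/7b
15) 7428.571ms=78/7b +285.714ms=3/7b
16) 7714.286ms=81/7b +285.714ms=3/7b
Σ=12b of 12 (90bpm 3/8) — PASS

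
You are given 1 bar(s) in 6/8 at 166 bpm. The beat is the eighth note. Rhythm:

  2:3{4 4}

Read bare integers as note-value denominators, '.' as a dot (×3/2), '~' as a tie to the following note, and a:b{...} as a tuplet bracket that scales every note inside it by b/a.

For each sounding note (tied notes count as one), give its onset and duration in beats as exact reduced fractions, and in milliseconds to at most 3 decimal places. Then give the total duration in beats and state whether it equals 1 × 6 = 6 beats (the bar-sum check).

1) 0.0ms=0b +1084.337ms=3b
2) 1084.337ms=3b +1084.337ms=3b
Σ=6b of 6 (166bpm 6/8) — PASS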